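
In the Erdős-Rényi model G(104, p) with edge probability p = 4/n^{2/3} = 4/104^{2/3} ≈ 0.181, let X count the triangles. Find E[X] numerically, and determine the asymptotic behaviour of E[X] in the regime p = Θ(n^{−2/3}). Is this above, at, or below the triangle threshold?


Number of potential triangles: C(104, 3) = 182104.
Each occurs with probability p³ ≈ (0.181)³ ≈ 5.91716e-03.
By linearity: E[X] = C(104, 3)·p³ ≈ 182104 · 5.91716e-03 ≈ 1077.538.
Since α = 2/3 < 1, p = c/n^{2/3} ≫ 1/n is above the triangle threshold p ~ 1/n. Asymptotically E[X] ~ (c³/6)·n^{3(1−α)} = (4³/6)·n^{1} → ∞; triangles are abundant w.h.p.

E[X] ≈ 1077.538; in regime p = Θ(1/n^{2/3}) E[X] diverges (above the triangle threshold p ~ 1/n).


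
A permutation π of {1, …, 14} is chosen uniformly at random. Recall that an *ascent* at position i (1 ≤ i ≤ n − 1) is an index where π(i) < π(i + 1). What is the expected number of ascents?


Write X = Σ X_I over i = 1, …, 13, with X_I the indicator of one ascent.
There are 13 indicators.
For each fixed i, the pair (π(i), π(i+1)) is a uniformly random ordered pair of distinct values from {1, …, 14}; by symmetry P[π(i) < π(i+1)] = 1/2.
By linearity: E[X] = 13 · (1/2) = (14 − 1) · (1/2) = 13/2 ≈ 6.50000.

E[X] = 13/2 = 6.50000.


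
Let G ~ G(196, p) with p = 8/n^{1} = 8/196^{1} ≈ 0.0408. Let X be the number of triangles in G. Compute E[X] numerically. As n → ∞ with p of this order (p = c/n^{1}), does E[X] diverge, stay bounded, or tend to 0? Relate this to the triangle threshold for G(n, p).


Number of potential triangles: C(196, 3) = 1235780.
Each occurs with probability p³ ≈ (0.0408)³ ≈ 6.79989e-05.
By linearity: E[X] = C(196, 3)·p³ ≈ 1235780 · 6.79989e-05 ≈ 84.032.
Here α = 1, so p = 8/n is exactly at the triangle threshold p ~ 1/n. Asymptotically E[X] → c³/6 = 8³/6 = 256/3 ≈ 85.333, a bounded constant. In this regime the triangle count is asymptotically Poisson(c³/6).

E[X] ≈ 84.032; in regime p = Θ(1/n^{1}) E[X] stays bounded (at the triangle threshold p ~ 1/n).


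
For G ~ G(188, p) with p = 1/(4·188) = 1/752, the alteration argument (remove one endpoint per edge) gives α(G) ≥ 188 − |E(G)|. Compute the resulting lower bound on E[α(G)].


E[|E(G)|] = C(188, 2)·p = 17578 · (1/752) = 187/8.
E[α(G)] ≥ n − E[|E(G)|] = 188 − 187/8 = 1317/8.
Numerically: ≈ 164.625000.
(This is only a lower bound; the true E[α(G)] may be larger.)

E[α(G)] ≥ 1317/8 ≈ 164.625000.


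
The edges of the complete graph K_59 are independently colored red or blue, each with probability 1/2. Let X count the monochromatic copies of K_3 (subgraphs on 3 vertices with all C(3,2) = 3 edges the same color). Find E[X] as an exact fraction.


Let X = Σ_S X_S over the C(59, 3) = 32509 subsets S of size 3, where X_S = 1 if the K_3 on S is monochromatic.
For a fixed S, the K_3 on S has C(3, 2) = 3 edges. P[all 3 edges red] = (1/2)^3, and likewise for blue, so P[monochromatic] = 2·(1/2)^3 = 2^{1 − 3} = 1/4.
By linearity of expectation: E[X] = C(59, 3) · 2^{1 − 3} = 32509 · 1/4 = 32509/4.
Numerically: E[X] ≈ 8127.250000.

E[X] = C(59,3)·2^(1−C(3,2)) = 32509/4 ≈ 8127.250000.


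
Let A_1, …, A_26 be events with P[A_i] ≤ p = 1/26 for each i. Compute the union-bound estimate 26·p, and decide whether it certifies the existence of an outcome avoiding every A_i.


Union bound: P[∪_{i=1}^{26} A_i] ≤ Σ_i P[A_i] ≤ 26·p = 26·(1/26) = 1.
Numerically: 1 ≈ 1.0000000.
Is 1 < 1? NO.
Since the bound 1 is ≥ 1, the union bound is uninformative here; it does NOT by itself certify existence.

26·p = 1 ≈ 1.0000000; existence NOT certified by the union bound.


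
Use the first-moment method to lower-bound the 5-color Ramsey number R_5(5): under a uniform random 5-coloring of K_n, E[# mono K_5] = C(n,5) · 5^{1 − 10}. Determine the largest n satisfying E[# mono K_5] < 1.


We need C(n, 5) · 5^{1 − 10} < 1, i.e. C(n, 5) < 5^{10 − 1} = 1953125.
Check values of n near the boundary:
  n = 44: C(44, 5) = 1086008; 1086008 < 1953125? YES
  n = 45: C(45, 5) = 1221759; 1221759 < 1953125? YES
  n = 46: C(46, 5) = 1370754; 1370754 < 1953125? YES
  n = 47: C(47, 5) = 1533939; 1533939 < 1953125? YES
  n = 48: C(48, 5) = 1712304; 1712304 < 1953125? YES
  n = 49: C(49, 5) = 1906884; 1906884 < 1953125? YES
  n = 50: C(50, 5) = 2118760; 2118760 < 1953125? NO
  n = 51: C(51, 5) = 2349060; 2349060 < 1953125? NO
  n = 52: C(52, 5) = 2598960; 2598960 < 1953125? NO
The largest n with C(n, 5) < 1953125 is n = 49 (where E[X] = 1906884/1953125 ≈ 0.976325). Hence R_5(5) > 49, i.e. R_5(5) ≥ 50.

Largest n = 49; hence R_5(5) > 49.


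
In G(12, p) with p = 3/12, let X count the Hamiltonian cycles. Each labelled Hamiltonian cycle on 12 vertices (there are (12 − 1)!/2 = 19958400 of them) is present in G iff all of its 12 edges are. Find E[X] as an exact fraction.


K_12 has (12 − 1)!/2 = 19958400 labelled Hamiltonian cycles.
For each such Hamiltonian cycle H, let X_H = 1 if all 12 edges of H are present in G. Then P[X_H = 1] = p^{12} = (1/4)^{12} = 1/16777216.
By linearity of expectation: E[X] = Σ_H E[X_H] = 19958400 · p^{12} = 19958400 · 1/16777216 = 155925/131072.
Numerically: E[X] ≈ 1.19.

E[X] = 19958400 · (1/4)^{12} = 155925/131072 ≈ 1.19.


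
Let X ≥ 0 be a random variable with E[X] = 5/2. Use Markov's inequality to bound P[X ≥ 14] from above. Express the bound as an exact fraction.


μ = E[X] = 5/2, a = 14.
Markov: P[X ≥ 14] ≤ μ/a = (5/2)/14 = 5/28.
Numerically: ≈ 0.179.
(Since a = 14 > μ = 2.500, the bound 5/28 is < 1 and informative.)

P[X ≥ 14] ≤ 5/28 ≈ 0.179.


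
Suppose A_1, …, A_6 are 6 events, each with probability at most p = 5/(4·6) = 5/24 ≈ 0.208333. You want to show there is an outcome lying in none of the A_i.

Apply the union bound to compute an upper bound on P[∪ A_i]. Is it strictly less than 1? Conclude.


Union bound: P[∪_{i=1}^{6} A_i] ≤ Σ_i P[A_i] ≤ 6·p = 6·(5/24) = 5/4.
Numerically: 5/4 ≈ 1.250000.
Is 5/4 < 1? NO.
Since the bound 5/4 is ≥ 1, the union bound is uninformative here; it does NOT by itself certify existence.

6·p = 5/4 ≈ 1.250000; existence NOT certified by the union bound.


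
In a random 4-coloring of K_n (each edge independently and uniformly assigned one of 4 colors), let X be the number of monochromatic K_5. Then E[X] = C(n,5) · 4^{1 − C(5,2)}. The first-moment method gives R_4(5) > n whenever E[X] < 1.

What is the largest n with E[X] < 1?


We need C(n, 5) · 4^{1 − 10} < 1, i.e. C(n, 5) < 4^{10 − 1} = 262144.
Check values of n near the boundary:
  n = 27: C(27, 5) = 80730; 80730 < 262144? YES
  n = 28: C(28, 5) = 98280; 98280 < 262144? YES
  n = 29: C(29, 5) = 118755; 118755 < 262144? YES
  n = 30: C(30, 5) = 142506; 142506 < 262144? YES
  n = 31: C(31, 5) = 169911; 169911 < 262144? YES
  n = 32: C(32, 5) = 201376; 201376 < 262144? YES
  n = 33: C(33, 5) = 237336; 237336 < 262144? YES
  n = 34: C(34, 5) = 278256; 278256 < 262144? NO
  n = 35: C(35, 5) = 324632; 324632 < 262144? NO
  n = 36: C(36, 5) = 376992; 376992 < 262144? NO
The largest n with C(n, 5) < 262144 is n = 33 (where E[X] = 29667/32768 ≈ 0.9054). Hence R_4(5) > 33, i.e. R_4(5) ≥ 34.

Largest n = 33; hence R_4(5) > 33.


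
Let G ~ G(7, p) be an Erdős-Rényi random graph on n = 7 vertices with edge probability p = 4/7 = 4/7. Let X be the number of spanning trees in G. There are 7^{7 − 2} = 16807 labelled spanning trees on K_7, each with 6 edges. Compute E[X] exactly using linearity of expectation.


K_7 has 7^{7 − 2} = 16807 labelled spanning trees.
For each such spanning tree H, let X_H = 1 if all 6 edges of H are present in G. Then P[X_H = 1] = p^{6} = (4/7)^{6} = 4096/117649.
By linearity: E[X] = Σ_H E[X_H] = 16807 · p^{6} = 16807 · 4096/117649 = 4096/7.
Numerically: E[X] ≈ 585.14.

E[X] = 16807 · (4/7)^{6} = 4096/7 ≈ 585.14.


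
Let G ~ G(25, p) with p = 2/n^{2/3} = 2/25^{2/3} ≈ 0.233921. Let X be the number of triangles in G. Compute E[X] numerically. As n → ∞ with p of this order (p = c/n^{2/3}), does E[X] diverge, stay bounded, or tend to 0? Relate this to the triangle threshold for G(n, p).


Number of potential triangles: C(25, 3) = 2300.
Each occurs with probability p³ ≈ (0.233921)³ ≈ 1.28000000e-02.
By linearity: E[X] = C(25, 3)·p³ ≈ 2300 · 1.28000000e-02 ≈ 29.440000.
Since α = 2/3 < 1, p = c/n^{2/3} ≫ 1/n is above the triangle threshold p ~ 1/n. Asymptotically E[X] ~ (c³/6)·n^{3(1−α)} = (2³/6)·n^{1} → ∞; triangles are abundant w.h.p.

E[X] ≈ 29.440000; in regime p = Θ(1/n^{2/3}) E[X] diverges (above the triangle threshold p ~ 1/n).


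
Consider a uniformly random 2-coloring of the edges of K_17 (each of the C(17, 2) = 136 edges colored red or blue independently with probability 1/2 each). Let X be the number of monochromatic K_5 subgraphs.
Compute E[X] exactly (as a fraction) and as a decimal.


Let X = Σ_S X_S over the C(17, 5) = 6188 subsets S of size 5, where X_S = 1 if the K_5 on S is monochromatic.
For a fixed S, the K_5 on S has C(5, 2) = 10 edges. P[all 10 edges red] = (1/2)^10, and likewise for blue, so P[monochromatic] = 2·(1/2)^10 = 2^{1 − 10} = 1/512.
By linearity: E[X] = C(17, 5) · 2^{1 − 10} = 6188 · 1/512 = 1547/128.
Numerically: E[X] ≈ 12.0859.

E[X] = C(17,5)·2^(1−C(5,2)) = 1547/128 ≈ 12.0859.


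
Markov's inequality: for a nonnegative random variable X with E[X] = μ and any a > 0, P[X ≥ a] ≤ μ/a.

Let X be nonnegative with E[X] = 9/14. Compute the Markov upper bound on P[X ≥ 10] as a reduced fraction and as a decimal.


μ = E[X] = 9/14, a = 10.
Markov: P[X ≥ 10] ≤ μ/a = (9/14)/10 = 9/140.
Numerically: ≈ 0.0643.
(Since a = 10 > μ = 0.6429, the bound 9/140 is < 1 and informative.)

P[X ≥ 10] ≤ 9/140 ≈ 0.0643.


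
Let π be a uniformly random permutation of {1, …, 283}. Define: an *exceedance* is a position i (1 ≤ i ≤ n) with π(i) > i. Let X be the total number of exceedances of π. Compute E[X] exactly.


Write X = Σ_{i=1}^{283} X_i, where X_i = 1_{π(i) > i}.
For each fixed i, π(i) is uniform over {1, …, 283} (marginal of a uniform permutation), so P[π(i) > i] = (n − i)/n. Summing: Σ_{i=1}^{283} (n − i)/n = (0 + 1 + … + 282)/283 = 283(283 − 1)/(2·283) = (283 − 1)/2.
Hence E[X] = Σ_{i=1}^{283} (283 − i)/283 = 141 ≈ 141.000.

E[X] = 141 = 141.000.


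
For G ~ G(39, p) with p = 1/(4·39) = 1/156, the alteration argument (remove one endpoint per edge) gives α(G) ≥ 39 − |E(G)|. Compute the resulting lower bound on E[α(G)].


E[|E(G)|] = C(39, 2)·p = 741 · (1/156) = 19/4.
E[α(G)] ≥ n − E[|E(G)|] = 39 − 19/4 = 137/4.
Numerically: ≈ 34.250.
(This is only a lower bound; the true E[α(G)] may be larger.)

E[α(G)] ≥ 137/4 ≈ 34.250.


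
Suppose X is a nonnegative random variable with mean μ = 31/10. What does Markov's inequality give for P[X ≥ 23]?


μ = E[X] = 31/10, a = 23.
Markov: P[X ≥ 23] ≤ μ/a = (31/10)/23 = 31/230.
Numerically: ≈ 0.13478.
(Since a = 23 > μ = 3.10000, the bound 31/230 is < 1 and informative.)

P[X ≥ 23] ≤ 31/230 ≈ 0.13478.


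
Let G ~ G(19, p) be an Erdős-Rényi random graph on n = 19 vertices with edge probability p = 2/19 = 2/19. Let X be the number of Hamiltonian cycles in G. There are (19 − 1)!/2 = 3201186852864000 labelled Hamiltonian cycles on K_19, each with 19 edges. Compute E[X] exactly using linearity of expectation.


K_19 has (19 − 1)!/2 = 3201186852864000 labelled Hamiltonian cycles.
For each such Hamiltonian cycle H, let X_H = 1 if all 19 edges of H are present in G. Then P[X_H = 1] = p^{19} = (2/19)^{19} = 524288/1978419655660313589123979.
Summing the indicators: E[X] = Σ_H E[X_H] = 3201186852864000 · p^{19} = 3201186852864000 · 524288/1978419655660313589123979 = 1678343852714360832000/1978419655660313589123979.
Numerically: E[X] ≈ 0.000848.

E[X] = 3201186852864000 · (2/19)^{19} = 1678343852714360832000/1978419655660313589123979 ≈ 0.000848.


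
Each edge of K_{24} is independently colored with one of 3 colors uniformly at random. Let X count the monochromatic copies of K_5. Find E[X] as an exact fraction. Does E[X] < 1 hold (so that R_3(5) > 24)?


E[X] = C(24, 5) · 3^{1 − 10} = 42504 · 3^{−9} = 42504/19683.
As a reduced fraction: E[X] = 14168/6561 ≈ 2.159427.
Is E[X] < 1? NO.
Since E[X] ≥ 1, the first-moment bound is inconclusive at n = 24; it does NOT by itself certify R_3(5) > 24.

E[X] = 14168/6561 ≈ 2.159427; E[X] ≥ 1; first-moment method inconclusive here.


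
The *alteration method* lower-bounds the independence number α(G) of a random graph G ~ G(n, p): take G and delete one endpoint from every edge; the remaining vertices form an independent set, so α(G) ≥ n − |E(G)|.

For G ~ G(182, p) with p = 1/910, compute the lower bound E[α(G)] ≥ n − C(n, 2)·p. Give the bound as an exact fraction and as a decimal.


E[|E(G)|] = C(182, 2)·p = 16471 · (1/910) = 181/10.
E[α(G)] ≥ n − E[|E(G)|] = 182 − 181/10 = 1639/10.
Numerically: ≈ 163.9000.
(This is only a lower bound; the true E[α(G)] may be larger.)

E[α(G)] ≥ 1639/10 ≈ 163.9000.


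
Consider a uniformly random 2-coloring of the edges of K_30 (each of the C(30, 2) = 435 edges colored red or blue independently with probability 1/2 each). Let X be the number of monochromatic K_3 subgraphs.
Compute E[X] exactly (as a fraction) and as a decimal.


Let X = Σ_S X_S over the C(30, 3) = 4060 subsets S of size 3, where X_S = 1 if the K_3 on S is monochromatic.
For a fixed S, the K_3 on S has C(3, 2) = 3 edges. P[all 3 edges red] = (1/2)^3, and likewise for blue, so P[monochromatic] = 2·(1/2)^3 = 2^{1 − 3} = 1/4.
By linearity: E[X] = C(30, 3) · 2^{1 − 3} = 4060 · 1/4 = 1015.
Numerically: E[X] ≈ 1015.00000.

E[X] = C(30,3)·2^(1−C(3,2)) = 1015 ≈ 1015.00000.


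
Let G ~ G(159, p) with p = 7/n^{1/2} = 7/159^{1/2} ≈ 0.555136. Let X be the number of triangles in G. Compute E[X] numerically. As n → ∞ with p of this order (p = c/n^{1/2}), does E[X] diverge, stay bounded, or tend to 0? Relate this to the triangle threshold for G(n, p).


Number of potential triangles: C(159, 3) = 657359.
Each occurs with probability p³ ≈ (0.555136)³ ≈ 1.71079682e-01.
By linearity: E[X] = C(159, 3)·p³ ≈ 657359 · 1.71079682e-01 ≈ 112460.768482.
Since α = 1/2 < 1, p = c/n^{1/2} ≫ 1/n is above the triangle threshold p ~ 1/n. Asymptotically E[X] ~ (c³/6)·n^{3(1−α)} = (7³/6)·n^{1.5} → ∞; triangles are abundant w.h.p.

E[X] ≈ 112460.768482; in regime p = Θ(1/n^{1/2}) E[X] diverges (above the triangle threshold p ~ 1/n).


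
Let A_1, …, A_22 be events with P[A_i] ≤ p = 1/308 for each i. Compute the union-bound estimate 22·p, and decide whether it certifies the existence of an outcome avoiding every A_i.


Union bound: P[∪_{i=1}^{22} A_i] ≤ Σ_i P[A_i] ≤ 22·p = 22·(1/308) = 1/14.
Numerically: 1/14 ≈ 0.071429.
Is 1/14 < 1? YES.
Since P[∪ A_i] ≤ 1/14 < 1, the complement has P[∩ A_i^c] ≥ 1 − 1/14 = 13/14 > 0, so some outcome avoids every A_i.

22·p = 1/14 ≈ 0.071429; existence CERTIFIED by the union bound.


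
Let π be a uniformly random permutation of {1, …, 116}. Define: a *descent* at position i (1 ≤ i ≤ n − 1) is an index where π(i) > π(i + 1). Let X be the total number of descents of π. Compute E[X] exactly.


Write X = Σ X_I over i = 1, …, 115, with X_I the indicator of one descent.
There are 115 indicators.
For each fixed i, the pair (π(i), π(i+1)) is a uniformly random ordered pair of distinct values from {1, …, 116}; by symmetry P[π(i) > π(i+1)] = 1/2.
By linearity: E[X] = 115 · (1/2) = (116 − 1) · (1/2) = 115/2 ≈ 57.500000.

E[X] = 115/2 = 57.500000.


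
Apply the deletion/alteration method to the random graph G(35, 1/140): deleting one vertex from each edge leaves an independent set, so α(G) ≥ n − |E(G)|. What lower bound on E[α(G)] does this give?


E[|E(G)|] = C(35, 2)·p = 595 · (1/140) = 17/4.
E[α(G)] ≥ n − E[|E(G)|] = 35 − 17/4 = 123/4.
Numerically: ≈ 30.7500.
(This is only a lower bound; the true E[α(G)] may be larger.)

E[α(G)] ≥ 123/4 ≈ 30.7500.


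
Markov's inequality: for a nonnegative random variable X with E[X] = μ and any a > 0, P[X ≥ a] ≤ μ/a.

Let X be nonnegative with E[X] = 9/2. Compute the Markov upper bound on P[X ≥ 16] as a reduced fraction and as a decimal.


μ = E[X] = 9/2, a = 16.
Markov: P[X ≥ 16] ≤ μ/a = (9/2)/16 = 9/32.
Numerically: ≈ 0.281250.
(Since a = 16 > μ = 4.500000, the bound 9/32 is < 1 and informative.)

P[X ≥ 16] ≤ 9/32 ≈ 0.281250.


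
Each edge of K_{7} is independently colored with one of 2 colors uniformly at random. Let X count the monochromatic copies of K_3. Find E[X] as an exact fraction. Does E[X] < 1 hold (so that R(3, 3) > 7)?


E[X] = C(7, 3) · 2^{1 − 3} = 35 · 2^{−2} = 35/4.
As a reduced fraction: E[X] = 35/4 ≈ 8.750.
Is E[X] < 1? NO.
Since E[X] ≥ 1, the first-moment bound is inconclusive at n = 7; it does NOT by itself certify R(3, 3) > 7.

E[X] = 35/4 ≈ 8.750; E[X] ≥ 1; first-moment method inconclusive here.


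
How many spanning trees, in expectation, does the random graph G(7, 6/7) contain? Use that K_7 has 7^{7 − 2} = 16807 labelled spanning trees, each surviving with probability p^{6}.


K_7 has 7^{7 − 2} = 16807 labelled spanning trees.
For each such spanning tree H, let X_H = 1 if all 6 edges of H are present in G. Then P[X_H = 1] = p^{6} = (6/7)^{6} = 46656/117649.
By linearity of expectation: E[X] = Σ_H E[X_H] = 16807 · p^{6} = 16807 · 46656/117649 = 46656/7.
Numerically: E[X] ≈ 6665.

E[X] = 16807 · (6/7)^{6} = 46656/7 ≈ 6665.


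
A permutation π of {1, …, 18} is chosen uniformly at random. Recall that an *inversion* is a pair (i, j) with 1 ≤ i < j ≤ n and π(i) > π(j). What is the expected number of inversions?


Write X = Σ X_I over the C(18, 2) = 153 pairs i < j, with X_I the indicator of one inversion.
There are 153 indicators.
For each fixed pair i < j, the values π(i) and π(j) are two distinct elements of {1, …, 18} in uniformly random order; by symmetry P[π(i) > π(j)] = 1/2.
By linearity: E[X] = 153 · (1/2) = C(18, 2) · (1/2) = 153/2 = 153/2 ≈ 76.500000.

E[X] = 153/2 = 76.500000.


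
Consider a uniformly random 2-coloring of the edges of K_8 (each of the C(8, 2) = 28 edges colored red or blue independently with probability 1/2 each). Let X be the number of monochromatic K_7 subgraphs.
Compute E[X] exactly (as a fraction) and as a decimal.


Let X = Σ_S X_S over the C(8, 7) = 8 subsets S of size 7, where X_S = 1 if the K_7 on S is monochromatic.
For a fixed S, the K_7 on S has C(7, 2) = 21 edges. P[all 21 edges red] = (1/2)^21, and likewise for blue, so P[monochromatic] = 2·(1/2)^21 = 2^{1 − 21} = 1/1048576.
Summing: E[X] = C(8, 7) · 2^{1 − 21} = 8 · 1/1048576 = 1/131072.
Numerically: E[X] ≈ 0.000.

E[X] = C(8,7)·2^(1−C(7,2)) = 1/131072 ≈ 0.000.


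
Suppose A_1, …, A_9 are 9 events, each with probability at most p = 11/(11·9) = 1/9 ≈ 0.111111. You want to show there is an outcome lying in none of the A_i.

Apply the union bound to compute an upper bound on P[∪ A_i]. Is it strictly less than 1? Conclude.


Union bound: P[∪_{i=1}^{9} A_i] ≤ Σ_i P[A_i] ≤ 9·p = 9·(1/9) = 1.
Numerically: 1 ≈ 1.000000.
Is 1 < 1? NO.
Since the bound 1 is ≥ 1, the union bound is uninformative here; it does NOT by itself certify existence.

9·p = 1 ≈ 1.000000; existence NOT certified by the union bound.


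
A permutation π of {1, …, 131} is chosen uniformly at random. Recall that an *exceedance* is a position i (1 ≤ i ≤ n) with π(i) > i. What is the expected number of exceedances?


Write X = Σ_{i=1}^{131} X_i, where X_i = 1_{π(i) > i}.
For each fixed i, π(i) is uniform over {1, …, 131} (marginal of a uniform permutation), so P[π(i) > i] = (n − i)/n. Summing: Σ_{i=1}^{131} (n − i)/n = (0 + 1 + … + 130)/131 = 131(131 − 1)/(2·131) = (131 − 1)/2.
Hence E[X] = Σ_{i=1}^{131} (131 − i)/131 = 65 ≈ 65.00000.

E[X] = 65 = 65.00000.


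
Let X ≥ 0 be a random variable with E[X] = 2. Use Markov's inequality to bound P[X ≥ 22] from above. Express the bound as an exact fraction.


μ = E[X] = 2, a = 22.
Markov: P[X ≥ 22] ≤ μ/a = (2)/22 = 1/11.
Numerically: ≈ 0.09091.
(Since a = 22 > μ = 2.00000, the bound 1/11 is < 1 and informative.)

P[X ≥ 22] ≤ 1/11 ≈ 0.09091.


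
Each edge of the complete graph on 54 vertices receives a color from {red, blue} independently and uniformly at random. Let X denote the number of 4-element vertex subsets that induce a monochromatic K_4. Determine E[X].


Let X = Σ_S X_S over the C(54, 4) = 316251 subsets S of size 4, where X_S = 1 if the K_4 on S is monochromatic.
For a fixed S, the K_4 on S has C(4, 2) = 6 edges. P[all 6 edges red] = (1/2)^6, and likewise for blue, so P[monochromatic] = 2·(1/2)^6 = 2^{1 − 6} = 1/32.
By linearity of expectation: E[X] = C(54, 4) · 2^{1 − 6} = 316251 · 1/32 = 316251/32.
Numerically: E[X] ≈ 9882.843750.

E[X] = C(54,4)·2^(1−C(4,2)) = 316251/32 ≈ 9882.843750.


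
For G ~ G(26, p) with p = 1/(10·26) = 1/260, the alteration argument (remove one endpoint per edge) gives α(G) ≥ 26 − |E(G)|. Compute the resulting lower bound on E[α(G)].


E[|E(G)|] = C(26, 2)·p = 325 · (1/260) = 5/4.
E[α(G)] ≥ n − E[|E(G)|] = 26 − 5/4 = 99/4.
Numerically: ≈ 24.75000.
(This is only a lower bound; the true E[α(G)] may be larger.)

E[α(G)] ≥ 99/4 ≈ 24.75000.


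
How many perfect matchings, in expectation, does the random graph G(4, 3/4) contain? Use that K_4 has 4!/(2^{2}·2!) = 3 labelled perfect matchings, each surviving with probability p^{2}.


K_4 has 4!/(2^{2}·2!) = 3 labelled perfect matchings.
For each such perfect matching H, let X_H = 1 if all 2 edges of H are present in G. Then P[X_H = 1] = p^{2} = (3/4)^{2} = 9/16.
By linearity: E[X] = Σ_H E[X_H] = 3 · p^{2} = 3 · 9/16 = 27/16.
Numerically: E[X] ≈ 1.6875.

E[X] = 3 · (3/4)^{2} = 27/16 ≈ 1.6875.


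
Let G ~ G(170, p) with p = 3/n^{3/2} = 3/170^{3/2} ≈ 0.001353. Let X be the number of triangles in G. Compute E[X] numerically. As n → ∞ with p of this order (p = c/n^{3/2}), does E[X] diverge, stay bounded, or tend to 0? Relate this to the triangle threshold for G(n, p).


Number of potential triangles: C(170, 3) = 804440.
Each occurs with probability p³ ≈ (0.001353)³ ≈ 2.479383e-09.
By linearity: E[X] = C(170, 3)·p³ ≈ 804440 · 2.479383e-09 ≈ 0.0020.
Since α = 3/2 > 1, p = c/n^{3/2} = o(1/n) is below the triangle threshold p ~ 1/n. Asymptotically E[X] ~ (c³/6)·n^{3(1−α)} = (3³/6)·n^{-1.5} → 0, so by Markov's inequality G has no triangles w.h.p.

E[X] ≈ 0.0020; in regime p = Θ(1/n^{3/2}) E[X] tends to 0 (below the triangle threshold p ~ 1/n).


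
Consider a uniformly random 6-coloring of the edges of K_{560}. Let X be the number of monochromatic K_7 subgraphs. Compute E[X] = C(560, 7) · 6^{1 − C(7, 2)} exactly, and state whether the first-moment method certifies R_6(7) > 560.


E[X] = C(560, 7) · 6^{1 − 21} = 3300169391659920 · 6^{−20} = 3300169391659920/3656158440062976.
As a reduced fraction: E[X] = 68753528992915/76169967501312 ≈ 0.902633.
Is E[X] < 1? YES.
Since E[X] < 1, there exists a 6-coloring of K_{560} with no monochromatic K_7; hence R_6(7) > 560.

E[X] = 68753528992915/76169967501312 ≈ 0.902633; E[X] < 1, so R_6(7) > 560.


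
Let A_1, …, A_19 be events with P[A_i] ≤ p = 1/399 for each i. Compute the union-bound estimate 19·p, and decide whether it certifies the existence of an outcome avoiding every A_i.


Union bound: P[∪_{i=1}^{19} A_i] ≤ Σ_i P[A_i] ≤ 19·p = 19·(1/399) = 1/21.
Numerically: 1/21 ≈ 0.0476.
Is 1/21 < 1? YES.
Since P[∪ A_i] ≤ 1/21 < 1, the complement has P[∩ A_i^c] ≥ 1 − 1/21 = 20/21 > 0, so some outcome avoids every A_i.

19·p = 1/21 ≈ 0.0476; existence CERTIFIED by the union bound.


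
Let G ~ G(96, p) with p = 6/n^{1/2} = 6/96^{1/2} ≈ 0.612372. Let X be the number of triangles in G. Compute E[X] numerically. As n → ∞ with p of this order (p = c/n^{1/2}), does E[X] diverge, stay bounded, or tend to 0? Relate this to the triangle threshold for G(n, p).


Number of potential triangles: C(96, 3) = 142880.
Each occurs with probability p³ ≈ (0.612372)³ ≈ 2.29639663e-01.
By linearity: E[X] = C(96, 3)·p³ ≈ 142880 · 2.29639663e-01 ≈ 32810.915105.
Since α = 1/2 < 1, p = c/n^{1/2} ≫ 1/n is above the triangle threshold p ~ 1/n. Asymptotically E[X] ~ (c³/6)·n^{3(1−α)} = (6³/6)·n^{1.5} → ∞; triangles are abundant w.h.p.

E[X] ≈ 32810.915105; in regime p = Θ(1/n^{1/2}) E[X] diverges (above the triangle threshold p ~ 1/n).


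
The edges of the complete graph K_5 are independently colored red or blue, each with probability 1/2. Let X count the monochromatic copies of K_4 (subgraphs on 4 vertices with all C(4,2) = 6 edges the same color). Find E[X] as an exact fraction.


Let X = Σ_S X_S over the C(5, 4) = 5 subsets S of size 4, where X_S = 1 if the K_4 on S is monochromatic.
For a fixed S, the K_4 on S has C(4, 2) = 6 edges. P[all 6 edges red] = (1/2)^6, and likewise for blue, so P[monochromatic] = 2·(1/2)^6 = 2^{1 − 6} = 1/32.
By linearity: E[X] = C(5, 4) · 2^{1 − 6} = 5 · 1/32 = 5/32.
Numerically: E[X] ≈ 0.156250.

E[X] = C(5,4)·2^(1−C(4,2)) = 5/32 ≈ 0.156250.


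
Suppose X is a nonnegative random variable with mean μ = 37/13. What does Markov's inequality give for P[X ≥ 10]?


μ = E[X] = 37/13, a = 10.
Markov: P[X ≥ 10] ≤ μ/a = (37/13)/10 = 37/130.
Numerically: ≈ 0.284615.
(Since a = 10 > μ = 2.846154, the bound 37/130 is < 1 and informative.)

P[X ≥ 10] ≤ 37/130 ≈ 0.284615.


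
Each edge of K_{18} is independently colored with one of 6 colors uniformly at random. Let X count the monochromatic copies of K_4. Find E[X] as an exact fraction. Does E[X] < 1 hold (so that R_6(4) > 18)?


E[X] = C(18, 4) · 6^{1 − 6} = 3060 · 6^{−5} = 3060/7776.
As a reduced fraction: E[X] = 85/216 ≈ 0.393519.
Is E[X] < 1? YES.
Since E[X] < 1, there exists a 6-coloring of K_{18} with no monochromatic K_4; hence R_6(4) > 18.

E[X] = 85/216 ≈ 0.393519; E[X] < 1, so R_6(4) > 18.


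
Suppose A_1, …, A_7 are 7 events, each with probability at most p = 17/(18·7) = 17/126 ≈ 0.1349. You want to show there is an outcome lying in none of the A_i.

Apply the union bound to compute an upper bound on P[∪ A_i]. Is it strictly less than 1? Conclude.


Union bound: P[∪_{i=1}^{7} A_i] ≤ Σ_i P[A_i] ≤ 7·p = 7·(17/126) = 17/18.
Numerically: 17/18 ≈ 0.9444.
Is 17/18 < 1? YES.
Since P[∪ A_i] ≤ 17/18 < 1, the complement has P[∩ A_i^c] ≥ 1 − 17/18 = 1/18 > 0, so some outcome avoids every A_i.

7·p = 17/18 ≈ 0.9444; existence CERTIFIED by the union bound.


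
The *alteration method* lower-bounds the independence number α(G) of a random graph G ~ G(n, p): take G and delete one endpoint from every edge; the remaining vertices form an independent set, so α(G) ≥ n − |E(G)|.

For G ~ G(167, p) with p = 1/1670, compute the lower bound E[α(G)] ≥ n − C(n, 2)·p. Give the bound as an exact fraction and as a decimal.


E[|E(G)|] = C(167, 2)·p = 13861 · (1/1670) = 83/10.
E[α(G)] ≥ n − E[|E(G)|] = 167 − 83/10 = 1587/10.
Numerically: ≈ 158.700000.
(This is only a lower bound; the true E[α(G)] may be larger.)

E[α(G)] ≥ 1587/10 ≈ 158.700000.


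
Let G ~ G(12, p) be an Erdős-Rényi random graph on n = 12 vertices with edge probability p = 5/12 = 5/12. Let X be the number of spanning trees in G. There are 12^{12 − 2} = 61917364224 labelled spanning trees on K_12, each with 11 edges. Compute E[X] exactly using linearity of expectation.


K_12 has 12^{12 − 2} = 61917364224 labelled spanning trees.
For each such spanning tree H, let X_H = 1 if all 11 edges of H are present in G. Then P[X_H = 1] = p^{11} = (5/12)^{11} = 48828125/743008370688.
By linearity of expectation: E[X] = Σ_H E[X_H] = 61917364224 · p^{11} = 61917364224 · 48828125/743008370688 = 48828125/12.
Numerically: E[X] ≈ 4.069e+06.

E[X] = 61917364224 · (5/12)^{11} = 48828125/12 ≈ 4.069e+06.


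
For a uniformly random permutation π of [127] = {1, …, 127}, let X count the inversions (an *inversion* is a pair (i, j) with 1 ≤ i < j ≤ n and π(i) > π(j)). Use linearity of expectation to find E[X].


Write X = Σ X_I over the C(127, 2) = 8001 pairs i < j, with X_I the indicator of one inversion.
There are 8001 indicators.
For each fixed pair i < j, the values π(i) and π(j) are two distinct elements of {1, …, 127} in uniformly random order; by symmetry P[π(i) > π(j)] = 1/2.
By linearity: E[X] = 8001 · (1/2) = C(127, 2) · (1/2) = 8001/2 = 8001/2 ≈ 4000.500000.

E[X] = 8001/2 = 4000.500000.


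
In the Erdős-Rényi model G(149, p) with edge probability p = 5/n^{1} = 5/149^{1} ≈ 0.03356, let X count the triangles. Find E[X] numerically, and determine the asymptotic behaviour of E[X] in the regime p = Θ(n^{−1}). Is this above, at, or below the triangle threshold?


Number of potential triangles: C(149, 3) = 540274.
Each occurs with probability p³ ≈ (0.03356)³ ≈ 3.778777e-05.
By linearity: E[X] = C(149, 3)·p³ ≈ 540274 · 3.778777e-05 ≈ 20.4157.
Here α = 1, so p = 5/n is exactly at the triangle threshold p ~ 1/n. Asymptotically E[X] → c³/6 = 5³/6 = 125/6 ≈ 20.8333, a bounded constant. In this regime the triangle count is asymptotically Poisson(c³/6).

E[X] ≈ 20.4157; in regime p = Θ(1/n^{1}) E[X] stays bounded (at the triangle threshold p ~ 1/n).


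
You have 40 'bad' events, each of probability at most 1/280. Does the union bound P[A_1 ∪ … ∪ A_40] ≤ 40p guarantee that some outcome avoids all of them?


Union bound: P[∪_{i=1}^{40} A_i] ≤ Σ_i P[A_i] ≤ 40·p = 40·(1/280) = 1/7.
Numerically: 1/7 ≈ 0.1428571.
Is 1/7 < 1? YES.
Since P[∪ A_i] ≤ 1/7 < 1, the complement has P[∩ A_i^c] ≥ 1 − 1/7 = 6/7 > 0, so some outcome avoids every A_i.

40·p = 1/7 ≈ 0.1428571; existence CERTIFIED by the union bound.


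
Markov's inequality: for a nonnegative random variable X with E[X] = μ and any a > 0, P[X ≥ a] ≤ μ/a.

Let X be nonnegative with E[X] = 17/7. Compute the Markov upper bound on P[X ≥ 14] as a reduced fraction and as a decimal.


μ = E[X] = 17/7, a = 14.
Markov: P[X ≥ 14] ≤ μ/a = (17/7)/14 = 17/98.
Numerically: ≈ 0.17347.
(Since a = 14 > μ = 2.42857, the bound 17/98 is < 1 and informative.)

P[X ≥ 14] ≤ 17/98 ≈ 0.17347.


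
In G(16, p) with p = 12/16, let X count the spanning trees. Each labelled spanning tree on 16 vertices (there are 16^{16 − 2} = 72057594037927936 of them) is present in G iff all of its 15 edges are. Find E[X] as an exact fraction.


K_16 has 16^{16 − 2} = 72057594037927936 labelled spanning trees.
For each such spanning tree H, let X_H = 1 if all 15 edges of H are present in G. Then P[X_H = 1] = p^{15} = (3/4)^{15} = 14348907/1073741824.
By linearity of expectation: E[X] = Σ_H E[X_H] = 72057594037927936 · p^{15} = 72057594037927936 · 14348907/1073741824 = 962938848411648.
Numerically: E[X] ≈ 9.63e+14.

E[X] = 72057594037927936 · (3/4)^{15} = 962938848411648 ≈ 9.63e+14.


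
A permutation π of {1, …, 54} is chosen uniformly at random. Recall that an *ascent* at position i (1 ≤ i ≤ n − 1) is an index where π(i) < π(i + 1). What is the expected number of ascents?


Write X = Σ X_I over i = 1, …, 53, with X_I the indicator of one ascent.
There are 53 indicators.
For each fixed i, the pair (π(i), π(i+1)) is a uniformly random ordered pair of distinct values from {1, …, 54}; by symmetry P[π(i) < π(i+1)] = 1/2.
By linearity: E[X] = 53 · (1/2) = (54 − 1) · (1/2) = 53/2 ≈ 26.500000.

E[X] = 53/2 = 26.500000.


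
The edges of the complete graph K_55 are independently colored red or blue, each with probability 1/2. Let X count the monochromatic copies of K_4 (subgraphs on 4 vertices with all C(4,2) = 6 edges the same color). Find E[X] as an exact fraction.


Let X = Σ_S X_S over the C(55, 4) = 341055 subsets S of size 4, where X_S = 1 if the K_4 on S is monochromatic.
For a fixed S, the K_4 on S has C(4, 2) = 6 edges. P[all 6 edges red] = (1/2)^6, and likewise for blue, so P[monochromatic] = 2·(1/2)^6 = 2^{1 − 6} = 1/32.
By linearity: E[X] = C(55, 4) · 2^{1 − 6} = 341055 · 1/32 = 341055/32.
Numerically: E[X] ≈ 10657.968750.

E[X] = C(55,4)·2^(1−C(4,2)) = 341055/32 ≈ 10657.968750.


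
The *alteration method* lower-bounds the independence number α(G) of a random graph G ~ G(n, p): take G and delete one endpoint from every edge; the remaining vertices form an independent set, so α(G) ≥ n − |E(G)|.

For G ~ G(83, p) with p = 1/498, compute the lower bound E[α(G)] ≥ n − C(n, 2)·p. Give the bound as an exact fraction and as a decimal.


E[|E(G)|] = C(83, 2)·p = 3403 · (1/498) = 41/6.
E[α(G)] ≥ n − E[|E(G)|] = 83 − 41/6 = 457/6.
Numerically: ≈ 76.1667.
(This is only a lower bound; the true E[α(G)] may be larger.)

E[α(G)] ≥ 457/6 ≈ 76.1667.


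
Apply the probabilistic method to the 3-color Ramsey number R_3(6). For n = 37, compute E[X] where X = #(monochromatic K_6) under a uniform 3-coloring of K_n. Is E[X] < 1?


E[X] = C(37, 6) · 3^{1 − 15} = 2324784 · 3^{−14} = 2324784/4782969.
As a reduced fraction: E[X] = 774928/1594323 ≈ 0.486055.
Is E[X] < 1? YES.
Since E[X] < 1, there exists a 3-coloring of K_{37} with no monochromatic K_6; hence R_3(6) > 37.

E[X] = 774928/1594323 ≈ 0.486055; E[X] < 1, so R_3(6) > 37.


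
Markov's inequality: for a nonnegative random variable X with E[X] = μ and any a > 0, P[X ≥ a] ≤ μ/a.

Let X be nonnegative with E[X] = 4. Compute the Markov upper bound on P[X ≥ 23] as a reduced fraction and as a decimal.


μ = E[X] = 4, a = 23.
Markov: P[X ≥ 23] ≤ μ/a = (4)/23 = 4/23.
Numerically: ≈ 0.17391.
(Since a = 23 > μ = 4.00000, the bound 4/23 is < 1 and informative.)

P[X ≥ 23] ≤ 4/23 ≈ 0.17391.


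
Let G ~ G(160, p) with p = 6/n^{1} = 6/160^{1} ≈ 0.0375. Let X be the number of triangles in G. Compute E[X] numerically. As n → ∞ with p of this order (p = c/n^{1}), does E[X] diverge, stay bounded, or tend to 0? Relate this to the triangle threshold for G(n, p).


Number of potential triangles: C(160, 3) = 669920.
Each occurs with probability p³ ≈ (0.0375)³ ≈ 5.27344e-05.
By linearity: E[X] = C(160, 3)·p³ ≈ 669920 · 5.27344e-05 ≈ 35.328.
Here α = 1, so p = 6/n is exactly at the triangle threshold p ~ 1/n. Asymptotically E[X] → c³/6 = 6³/6 = 36 ≈ 36.000, a bounded constant. In this regime the triangle count is asymptotically Poisson(c³/6).

E[X] ≈ 35.328; in regime p = Θ(1/n^{1}) E[X] stays bounded (at the triangle threshold p ~ 1/n).


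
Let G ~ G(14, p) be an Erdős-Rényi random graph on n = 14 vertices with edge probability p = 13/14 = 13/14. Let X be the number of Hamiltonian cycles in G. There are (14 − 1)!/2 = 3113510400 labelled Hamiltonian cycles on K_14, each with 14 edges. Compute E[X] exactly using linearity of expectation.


K_14 has (14 − 1)!/2 = 3113510400 labelled Hamiltonian cycles.
For each such Hamiltonian cycle H, let X_H = 1 if all 14 edges of H are present in G. Then P[X_H = 1] = p^{14} = (13/14)^{14} = 3937376385699289/11112006825558016.
Summing the indicators: E[X] = Σ_H E[X_H] = 3113510400 · p^{14} = 3113510400 · 3937376385699289/11112006825558016 = 3420497300666614836525/3100448333024.
Numerically: E[X] ≈ 1.10323e+09.

E[X] = 3113510400 · (13/14)^{14} = 3420497300666614836525/3100448333024 ≈ 1.10323e+09.


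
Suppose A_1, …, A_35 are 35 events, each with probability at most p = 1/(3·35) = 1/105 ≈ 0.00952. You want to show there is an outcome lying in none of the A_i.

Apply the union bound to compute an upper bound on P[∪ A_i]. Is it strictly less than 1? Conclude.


Union bound: P[∪_{i=1}^{35} A_i] ≤ Σ_i P[A_i] ≤ 35·p = 35·(1/105) = 1/3.
Numerically: 1/3 ≈ 0.33333.
Is 1/3 < 1? YES.
Since P[∪ A_i] ≤ 1/3 < 1, the complement has P[∩ A_i^c] ≥ 1 − 1/3 = 2/3 > 0, so some outcome avoids every A_i.

35·p = 1/3 ≈ 0.33333; existence CERTIFIED by the union bound.


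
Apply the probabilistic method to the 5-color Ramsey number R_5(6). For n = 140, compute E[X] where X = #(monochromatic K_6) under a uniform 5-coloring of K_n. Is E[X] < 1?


E[X] = C(140, 6) · 5^{1 − 15} = 9381724380 · 5^{−14} = 9381724380/6103515625.
As a reduced fraction: E[X] = 1876344876/1220703125 ≈ 1.537.
Is E[X] < 1? NO.
Since E[X] ≥ 1, the first-moment bound is inconclusive at n = 140; it does NOT by itself certify R_5(6) > 140.

E[X] = 1876344876/1220703125 ≈ 1.537; E[X] ≥ 1; first-moment method inconclusive here.


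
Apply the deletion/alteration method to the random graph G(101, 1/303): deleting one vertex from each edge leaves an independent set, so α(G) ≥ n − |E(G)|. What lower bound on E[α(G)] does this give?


E[|E(G)|] = C(101, 2)·p = 5050 · (1/303) = 50/3.
E[α(G)] ≥ n − E[|E(G)|] = 101 − 50/3 = 253/3.
Numerically: ≈ 84.333333.
(This is only a lower bound; the true E[α(G)] may be larger.)

E[α(G)] ≥ 253/3 ≈ 84.333333.


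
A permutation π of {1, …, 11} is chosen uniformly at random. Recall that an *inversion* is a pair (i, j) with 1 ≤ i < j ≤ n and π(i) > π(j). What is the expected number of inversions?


Write X = Σ X_I over the C(11, 2) = 55 pairs i < j, with X_I the indicator of one inversion.
There are 55 indicators.
For each fixed pair i < j, the values π(i) and π(j) are two distinct elements of {1, …, 11} in uniformly random order; by symmetry P[π(i) > π(j)] = 1/2.
By linearity: E[X] = 55 · (1/2) = C(11, 2) · (1/2) = 55/2 = 55/2 ≈ 27.500.

E[X] = 55/2 = 27.500.


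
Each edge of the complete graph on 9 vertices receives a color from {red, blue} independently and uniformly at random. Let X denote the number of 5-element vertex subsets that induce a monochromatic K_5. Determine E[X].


Let X = Σ_S X_S over the C(9, 5) = 126 subsets S of size 5, where X_S = 1 if the K_5 on S is monochromatic.
For a fixed S, the K_5 on S has C(5, 2) = 10 edges. P[all 10 edges red] = (1/2)^10, and likewise for blue, so P[monochromatic] = 2·(1/2)^10 = 2^{1 − 10} = 1/512.
By linearity of expectation: E[X] = C(9, 5) · 2^{1 − 10} = 126 · 1/512 = 63/256.
Numerically: E[X] ≈ 0.2461.

E[X] = C(9,5)·2^(1−C(5,2)) = 63/256 ≈ 0.2461.


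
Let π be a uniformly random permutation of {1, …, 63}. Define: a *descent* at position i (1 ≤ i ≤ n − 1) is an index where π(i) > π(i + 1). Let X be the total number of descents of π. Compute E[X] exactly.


Write X = Σ X_I over i = 1, …, 62, with X_I the indicator of one descent.
There are 62 indicators.
For each fixed i, the pair (π(i), π(i+1)) is a uniformly random ordered pair of distinct values from {1, …, 63}; by symmetry P[π(i) > π(i+1)] = 1/2.
By linearity: E[X] = 62 · (1/2) = (63 − 1) · (1/2) = 31 ≈ 31.0000.

E[X] = 31 = 31.0000.


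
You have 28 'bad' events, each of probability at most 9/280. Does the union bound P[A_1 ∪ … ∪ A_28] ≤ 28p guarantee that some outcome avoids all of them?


Union bound: P[∪_{i=1}^{28} A_i] ≤ Σ_i P[A_i] ≤ 28·p = 28·(9/280) = 9/10.
Numerically: 9/10 ≈ 0.900000.
Is 9/10 < 1? YES.
Since P[∪ A_i] ≤ 9/10 < 1, the complement has P[∩ A_i^c] ≥ 1 − 9/10 = 1/10 > 0, so some outcome avoids every A_i.

28·p = 9/10 ≈ 0.900000; existence CERTIFIED by the union bound.


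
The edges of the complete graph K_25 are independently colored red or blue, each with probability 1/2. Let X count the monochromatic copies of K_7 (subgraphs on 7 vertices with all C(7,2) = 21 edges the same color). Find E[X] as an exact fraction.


Let X = Σ_S X_S over the C(25, 7) = 480700 subsets S of size 7, where X_S = 1 if the K_7 on S is monochromatic.
For a fixed S, the K_7 on S has C(7, 2) = 21 edges. P[all 21 edges red] = (1/2)^21, and likewise for blue, so P[monochromatic] = 2·(1/2)^21 = 2^{1 − 21} = 1/1048576.
By linearity of expectation: E[X] = C(25, 7) · 2^{1 − 21} = 480700 · 1/1048576 = 120175/262144.
Numerically: E[X] ≈ 0.45843.

E[X] = C(25,7)·2^(1−C(7,2)) = 120175/262144 ≈ 0.45843.
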